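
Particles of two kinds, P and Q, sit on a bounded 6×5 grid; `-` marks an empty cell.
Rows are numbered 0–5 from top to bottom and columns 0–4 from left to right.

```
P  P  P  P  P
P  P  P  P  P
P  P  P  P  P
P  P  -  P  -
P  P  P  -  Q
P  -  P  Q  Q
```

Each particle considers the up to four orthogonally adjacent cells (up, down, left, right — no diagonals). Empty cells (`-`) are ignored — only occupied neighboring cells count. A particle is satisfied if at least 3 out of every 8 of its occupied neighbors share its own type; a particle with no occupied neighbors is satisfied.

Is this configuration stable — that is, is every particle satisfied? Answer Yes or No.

(0,0)P 2/2 ok
(0,1)P 3/3 ok
(0,2)P 3/3 ok
(0,3)P 3/3 ok
(0,4)P 2/2 ok
(1,0)P 3/3 ok
(1,1)P 4/4 ok
(1,2)P 4/4 ok
(1,3)P 4/4 ok
(1,4)P 3/3 ok
(2,0)P 3/3 ok
(2,1)P 4/4 ok
(2,2)P 3/3 ok
(2,3)P 4/4 ok
(2,4)P 2/2 ok
(3,0)P 3/3 ok
(3,1)P 3/3 ok
(3,3)P 1/1 ok
(4,0)P 3/3 ok
(4,1)P 3/3 ok
(4,2)P 2/2 ok
(4,4)Q 1/1 ok
(5,0)P 1/1 ok
(5,2)P 1/2 ok
(5,3)Q 1/2 ok
(5,4)Q 2/2 ok
All meet the threshold, so the configuration is stable.

Yes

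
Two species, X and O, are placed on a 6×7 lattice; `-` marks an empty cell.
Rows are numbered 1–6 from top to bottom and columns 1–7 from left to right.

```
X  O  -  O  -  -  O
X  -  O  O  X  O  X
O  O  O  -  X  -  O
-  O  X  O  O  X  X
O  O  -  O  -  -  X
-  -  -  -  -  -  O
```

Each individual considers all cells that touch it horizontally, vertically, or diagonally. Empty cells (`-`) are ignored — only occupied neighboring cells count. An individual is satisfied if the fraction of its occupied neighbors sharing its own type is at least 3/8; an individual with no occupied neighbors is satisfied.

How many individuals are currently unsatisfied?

8

(1,1)X 1/2 ok
(1,2)O 1/3 unhappy
(1,4)O 2/3 ok
(1,7)O 1/2 ok
(2,1)X 1/4 unhappy
(2,3)O 5/5 ok
(2,4)O 3/5 ok
(2,5)X 1/4 unhappy
(2,6)O 2/5 ok
(2,7)X 0/3 unhappy
(3,1)O 2/3 ok
(3,2)O 4/6 ok
(3,3)O 5/6 ok
(3,5)X 2/6 unhappy
(3,7)O 1/4 unhappy
(4,2)O 5/6 ok
(4,3)X 0/6 unhappy
(4,4)O 3/5 ok
(4,5)O 2/4 ok
(4,6)X 3/5 ok
(4,7)X 2/3 ok
(5,1)O 2/2 ok
(5,2)O 2/3 ok
(5,4)O 2/3 ok
(5,7)X 2/3 ok
(6,7)O 0/1 unhappy
Unsatisfied: (1,2), (2,1), (2,5), (2,7), (3,5), (3,7), (4,3), (6,7) — 8 in total.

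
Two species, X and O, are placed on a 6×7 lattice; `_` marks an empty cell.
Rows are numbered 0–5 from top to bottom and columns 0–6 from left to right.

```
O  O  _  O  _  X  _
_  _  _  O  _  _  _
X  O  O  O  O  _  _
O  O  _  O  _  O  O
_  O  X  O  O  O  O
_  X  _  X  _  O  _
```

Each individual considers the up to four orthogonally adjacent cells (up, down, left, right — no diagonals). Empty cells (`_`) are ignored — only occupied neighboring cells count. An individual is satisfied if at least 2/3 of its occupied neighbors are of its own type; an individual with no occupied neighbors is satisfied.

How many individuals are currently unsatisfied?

Row 0: (0,0)O 1/1 ok · (0,1)O 1/1 ok · (0,3)O 1/1 ok · (0,5)X 0/0 ok
Row 1: (1,3)O 2/2 ok
Row 2: (2,0)X 0/2 unhappy · (2,1)O 2/3 ok · (2,2)O 2/2 ok · (2,3)O 4/4 ok · (2,4)O 1/1 ok
Row 3: (3,0)O 1/2 unhappy · (3,1)O 3/3 ok · (3,3)O 2/2 ok · (3,5)O 2/2 ok · (3,6)O 2/2 ok
Row 4: (4,1)O 1/3 unhappy · (4,2)X 0/2 unhappy · (4,3)O 2/4 unhappy · (4,4)O 2/2 ok · (4,5)O 4/4 ok · (4,6)O 2/2 ok
Row 5: (5,1)X 0/1 unhappy · (5,3)X 0/1 unhappy · (5,5)O 1/1 ok
Unsatisfied: (2,0), (3,0), (4,1), (4,2), (4,3), (5,1), (5,3) — 7 in total.

7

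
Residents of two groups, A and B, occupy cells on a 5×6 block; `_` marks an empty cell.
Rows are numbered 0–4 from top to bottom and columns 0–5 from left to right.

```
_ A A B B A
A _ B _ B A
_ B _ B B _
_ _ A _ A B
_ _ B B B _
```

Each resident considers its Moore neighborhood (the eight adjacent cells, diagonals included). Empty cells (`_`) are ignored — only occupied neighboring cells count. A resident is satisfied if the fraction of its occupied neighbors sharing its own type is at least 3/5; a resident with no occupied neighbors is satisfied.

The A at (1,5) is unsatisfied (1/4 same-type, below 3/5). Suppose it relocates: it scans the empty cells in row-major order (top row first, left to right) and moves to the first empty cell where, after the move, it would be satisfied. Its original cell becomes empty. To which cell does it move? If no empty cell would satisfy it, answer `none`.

(0,0)

Vacating (1,5). Empty cells in order:
  (0,0): 2/2 same-type → satisfied — stop here.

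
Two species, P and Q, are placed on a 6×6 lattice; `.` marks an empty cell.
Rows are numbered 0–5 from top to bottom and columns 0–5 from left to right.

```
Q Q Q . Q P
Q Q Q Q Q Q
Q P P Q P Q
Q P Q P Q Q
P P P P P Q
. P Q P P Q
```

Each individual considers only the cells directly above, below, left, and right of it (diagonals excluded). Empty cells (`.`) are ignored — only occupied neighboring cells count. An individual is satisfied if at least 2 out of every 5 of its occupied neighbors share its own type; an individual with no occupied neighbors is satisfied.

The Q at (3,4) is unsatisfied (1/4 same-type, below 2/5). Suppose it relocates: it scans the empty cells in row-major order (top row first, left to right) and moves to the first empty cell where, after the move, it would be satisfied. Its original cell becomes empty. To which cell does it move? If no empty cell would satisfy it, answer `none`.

Vacating (3,4). Empty cells in order:
  (0,3): 3/3 same-type → satisfied — stop here.

(0,3)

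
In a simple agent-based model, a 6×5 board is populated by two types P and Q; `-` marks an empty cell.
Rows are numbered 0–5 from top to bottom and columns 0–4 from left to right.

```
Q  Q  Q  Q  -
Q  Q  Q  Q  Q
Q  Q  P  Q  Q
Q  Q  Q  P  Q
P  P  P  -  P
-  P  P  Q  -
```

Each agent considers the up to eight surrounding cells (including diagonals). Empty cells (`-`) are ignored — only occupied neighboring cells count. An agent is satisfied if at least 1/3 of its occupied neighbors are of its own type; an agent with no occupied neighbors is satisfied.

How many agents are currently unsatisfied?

Row 0: (0,0)Q 3/3 ✓ · (0,1)Q 5/5 ✓ · (0,2)Q 5/5 ✓ · (0,3)Q 4/4 ✓
Row 1: (1,0)Q 5/5 ✓ · (1,1)Q 7/8 ✓ · (1,2)Q 7/8 ✓ · (1,3)Q 6/7 ✓ · (1,4)Q 4/4 ✓
Row 2: (2,0)Q 5/5 ✓ · (2,1)Q 7/8 ✓ · (2,2)P 1/8 ✗ · (2,3)Q 6/8 ✓ · (2,4)Q 4/5 ✓
Row 3: (3,0)Q 3/5 ✓ · (3,1)Q 4/8 ✓ · (3,2)Q 3/7 ✓ · (3,3)P 3/7 ✓ · (3,4)Q 2/4 ✓
Row 4: (4,0)P 2/4 ✓ · (4,1)P 4/7 ✓ · (4,2)P 4/7 ✓ · (4,4)P 1/3 ✓
Row 5: (5,1)P 4/4 ✓ · (5,2)P 3/4 ✓ · (5,3)Q 0/3 ✗
Unsatisfied: (2,2), (5,3) — 2 in total.

2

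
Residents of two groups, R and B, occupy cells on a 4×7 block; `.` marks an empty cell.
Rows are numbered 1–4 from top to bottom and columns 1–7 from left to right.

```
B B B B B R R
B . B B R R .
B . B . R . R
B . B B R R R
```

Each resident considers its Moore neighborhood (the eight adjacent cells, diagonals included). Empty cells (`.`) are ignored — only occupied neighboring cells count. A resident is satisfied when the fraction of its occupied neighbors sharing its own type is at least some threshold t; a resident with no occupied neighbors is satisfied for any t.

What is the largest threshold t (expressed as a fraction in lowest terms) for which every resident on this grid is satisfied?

2/5

Row 1: (1,1)B 2/2 · (1,2)B 4/4 · (1,3)B 4/4 · (1,4)B 4/5 · (1,5)B 2/5 · (1,6)R 3/4 · (1,7)R 2/2
Row 2: (2,1)B 3/3 · (2,3)B 5/5 · (2,4)B 5/7 · (2,5)R 3/6 · (2,6)R 5/6
Row 3: (3,1)B 2/2 · (3,3)B 4/4 · (3,5)R 4/6 · (3,7)R 3/3
Row 4: (4,1)B 1/1 · (4,3)B 2/2 · (4,4)B 2/4 · (4,5)R 2/3 · (4,6)R 4/4 · (4,7)R 2/2
The smallest same-type fraction is 2/5 at (1,5), which reduces to 2/5. Any threshold above that leaves this resident unsatisfied.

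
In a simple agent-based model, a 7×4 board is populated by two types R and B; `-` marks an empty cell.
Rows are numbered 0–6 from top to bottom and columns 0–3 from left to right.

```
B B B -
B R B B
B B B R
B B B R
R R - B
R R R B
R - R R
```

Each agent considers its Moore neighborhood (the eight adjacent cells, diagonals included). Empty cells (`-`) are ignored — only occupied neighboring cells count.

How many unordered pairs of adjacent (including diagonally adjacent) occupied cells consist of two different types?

Scan each occupied cell's neighbors to the right and below (and the two forward diagonals) so each pair is counted once.
Row 0: B(0,0)–B(0,1)= B(0,0)–B(1,0)= B(0,0)–R(1,1)≠ B(0,1)–B(0,2)= B(0,1)–R(1,1)≠ B(0,1)–B(1,2)= B(0,1)–B(1,0)= B(0,2)–B(1,2)= B(0,2)–B(1,3)= B(0,2)–R(1,1)≠  → 3/10 unlike.
Row 1: B(1,0)–R(1,1)≠ B(1,0)–B(2,0)= B(1,0)–B(2,1)= R(1,1)–B(1,2)≠ R(1,1)–B(2,1)≠ R(1,1)–B(2,2)≠ R(1,1)–B(2,0)≠ B(1,2)–B(1,3)= B(1,2)–B(2,2)= B(1,2)–R(2,3)≠ B(1,2)–B(2,1)= B(1,3)–R(2,3)≠ B(1,3)–B(2,2)=  → 7/13 unlike.
Row 2: B(2,0)–B(2,1)= B(2,0)–B(3,0)= B(2,0)–B(3,1)= B(2,1)–B(2,2)= B(2,1)–B(3,1)= B(2,1)–B(3,2)= B(2,1)–B(3,0)= B(2,2)–R(2,3)≠ B(2,2)–B(3,2)= B(2,2)–R(3,3)≠ B(2,2)–B(3,1)= R(2,3)–R(3,3)= R(2,3)–B(3,2)≠  → 3/13 unlike.
Row 3: B(3,0)–B(3,1)= B(3,0)–R(4,0)≠ B(3,0)–R(4,1)≠ B(3,1)–B(3,2)= B(3,1)–R(4,1)≠ B(3,1)–R(4,0)≠ B(3,2)–R(3,3)≠ B(3,2)–B(4,3)= B(3,2)–R(4,1)≠ R(3,3)–B(4,3)≠  → 7/10 unlike.
Row 4: R(4,0)–R(4,1)= R(4,0)–R(5,0)= R(4,0)–R(5,1)= R(4,1)–R(5,1)= R(4,1)–R(5,2)= R(4,1)–R(5,0)= B(4,3)–B(5,3)= B(4,3)–R(5,2)≠  → 1/8 unlike.
Row 5: R(5,0)–R(5,1)= R(5,0)–R(6,0)= R(5,1)–R(5,2)= R(5,1)–R(6,2)= R(5,1)–R(6,0)= R(5,2)–B(5,3)≠ R(5,2)–R(6,2)= R(5,2)–R(6,3)= B(5,3)–R(6,3)≠ B(5,3)–R(6,2)≠  → 3/10 unlike.
Row 6: R(6,2)–R(6,3)=  → 0/1 unlike.
Total adjacent occupied pairs: 65; unlike-type pairs: 24.

24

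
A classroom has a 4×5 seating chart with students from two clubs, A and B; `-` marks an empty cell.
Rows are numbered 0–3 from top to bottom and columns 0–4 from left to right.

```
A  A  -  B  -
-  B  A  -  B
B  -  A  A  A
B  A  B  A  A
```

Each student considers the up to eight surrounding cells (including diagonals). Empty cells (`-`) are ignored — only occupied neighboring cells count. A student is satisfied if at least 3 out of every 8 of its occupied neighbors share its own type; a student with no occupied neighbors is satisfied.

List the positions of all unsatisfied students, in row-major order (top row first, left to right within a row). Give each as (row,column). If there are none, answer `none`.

(0,0)A 1/2 satisfied
(0,1)A 2/3 satisfied
(0,3)B 1/2 satisfied
(1,1)B 1/5 not
(1,2)A 3/5 satisfied
(1,4)B 1/3 not
(2,0)B 2/3 satisfied
(2,2)A 4/6 satisfied
(2,3)A 5/7 satisfied
(2,4)A 3/4 satisfied
(3,0)B 1/2 satisfied
(3,1)A 1/4 not
(3,2)B 0/4 not
(3,3)A 4/5 satisfied
(3,4)A 3/3 satisfied

(1,1), (1,4), (3,1), (3,2)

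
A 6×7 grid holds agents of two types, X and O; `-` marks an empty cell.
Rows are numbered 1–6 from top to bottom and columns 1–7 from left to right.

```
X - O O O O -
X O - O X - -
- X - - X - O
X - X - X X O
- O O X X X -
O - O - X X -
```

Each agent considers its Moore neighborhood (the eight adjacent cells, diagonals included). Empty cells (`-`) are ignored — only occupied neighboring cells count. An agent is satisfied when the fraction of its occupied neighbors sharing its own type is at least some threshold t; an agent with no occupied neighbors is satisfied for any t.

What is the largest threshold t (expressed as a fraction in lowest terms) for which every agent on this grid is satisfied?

(1,1)X 1/2
(1,3)O 3/3
(1,4)O 3/4
(1,5)O 3/4
(1,6)O 1/2
(2,1)X 2/3
(2,2)O 1/4
(2,4)O 3/5
(2,5)X 1/5
(3,2)X 3/4
(3,5)X 3/4
(3,7)O 1/2
(4,1)X 1/2
(4,3)X 2/4
(4,5)X 5/5
(4,6)X 4/6
(4,7)O 1/3
(5,2)O 3/5
(5,3)O 2/4
(5,4)X 4/6
(5,5)X 6/6
(5,6)X 5/6
(6,1)O 1/1
(6,3)O 2/3
(6,5)X 4/4
(6,6)X 3/3
The smallest same-type fraction is 1/5 at (2,5), which reduces to 1/5. Any threshold above that leaves this agent unsatisfied.

1/5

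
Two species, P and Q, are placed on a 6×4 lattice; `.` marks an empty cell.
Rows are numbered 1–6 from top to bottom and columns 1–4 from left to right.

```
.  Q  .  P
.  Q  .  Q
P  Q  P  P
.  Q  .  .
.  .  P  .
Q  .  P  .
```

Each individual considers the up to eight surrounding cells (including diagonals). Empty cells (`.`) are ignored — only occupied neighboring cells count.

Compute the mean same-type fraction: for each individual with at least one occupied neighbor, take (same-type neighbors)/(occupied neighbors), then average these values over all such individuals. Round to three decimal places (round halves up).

(1,2)Q 1/1
(1,4)P 0/1
(2,2)Q 2/4
(2,4)Q 0/3
(3,1)P 0/3
(3,2)Q 2/4
(3,3)P 1/5
(3,4)P 1/2
(4,2)Q 1/4
(5,3)P 1/2
(6,1)Q — no occupied neighbors
(6,3)P 1/1
Sum over 11 individuals: 1/1 + 0/1 + 2/4 + 0/3 + 0/3 + 2/4 + 1/5 + 1/2 + 1/4 + 1/2 + 1/1 = 89/20; mean = 89/20 ÷ 11 = 89/220 = 0.404545… → 0.405.

0.405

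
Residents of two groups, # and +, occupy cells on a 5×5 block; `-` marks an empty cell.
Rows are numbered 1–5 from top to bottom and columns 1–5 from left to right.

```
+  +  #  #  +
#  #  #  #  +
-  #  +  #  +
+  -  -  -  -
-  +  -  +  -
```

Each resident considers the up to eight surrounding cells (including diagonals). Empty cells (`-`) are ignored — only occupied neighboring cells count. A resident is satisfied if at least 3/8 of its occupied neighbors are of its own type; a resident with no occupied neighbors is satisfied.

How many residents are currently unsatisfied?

5

Row 1: (1,1)+ 1/3 unhappy · (1,2)+ 1/5 unhappy · (1,3)# 4/5 ok · (1,4)# 3/5 ok · (1,5)+ 1/3 unhappy
Row 2: (2,1)# 2/4 ok · (2,2)# 4/7 ok · (2,3)# 6/8 ok · (2,4)# 4/8 ok · (2,5)+ 2/5 ok
Row 3: (3,2)# 3/5 ok · (3,3)+ 0/5 unhappy · (3,4)# 2/5 ok · (3,5)+ 1/3 unhappy
Row 4: (4,1)+ 1/2 ok
Row 5: (5,2)+ 1/1 ok · (5,4)+ 0/0 ok
Unsatisfied: (1,1), (1,2), (1,5), (3,3), (3,5) — 5 in total.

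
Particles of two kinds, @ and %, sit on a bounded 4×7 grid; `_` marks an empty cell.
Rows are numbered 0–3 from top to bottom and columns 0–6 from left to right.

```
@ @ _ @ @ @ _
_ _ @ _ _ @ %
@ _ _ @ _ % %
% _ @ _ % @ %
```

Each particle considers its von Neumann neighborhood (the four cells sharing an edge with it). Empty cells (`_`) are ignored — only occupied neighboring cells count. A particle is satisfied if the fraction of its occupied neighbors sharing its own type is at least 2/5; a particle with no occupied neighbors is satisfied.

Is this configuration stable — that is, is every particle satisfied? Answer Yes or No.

No

(0,0)@ 1/1 ok
(0,1)@ 1/1 ok
(0,3)@ 1/1 ok
(0,4)@ 2/2 ok
(0,5)@ 2/2 ok
(1,2)@ 0/0 ok
(1,5)@ 1/3 unhappy
(1,6)% 1/2 ok
(2,0)@ 0/1 unhappy
(2,3)@ 0/0 ok
(2,5)% 1/3 unhappy
(2,6)% 3/3 ok
(3,0)% 0/1 unhappy
(3,2)@ 0/0 ok
(3,4)% 0/1 unhappy
(3,5)@ 0/3 unhappy
(3,6)% 1/2 ok
For instance (1,5) has only 1/3 same-type neighbors, below 2/5.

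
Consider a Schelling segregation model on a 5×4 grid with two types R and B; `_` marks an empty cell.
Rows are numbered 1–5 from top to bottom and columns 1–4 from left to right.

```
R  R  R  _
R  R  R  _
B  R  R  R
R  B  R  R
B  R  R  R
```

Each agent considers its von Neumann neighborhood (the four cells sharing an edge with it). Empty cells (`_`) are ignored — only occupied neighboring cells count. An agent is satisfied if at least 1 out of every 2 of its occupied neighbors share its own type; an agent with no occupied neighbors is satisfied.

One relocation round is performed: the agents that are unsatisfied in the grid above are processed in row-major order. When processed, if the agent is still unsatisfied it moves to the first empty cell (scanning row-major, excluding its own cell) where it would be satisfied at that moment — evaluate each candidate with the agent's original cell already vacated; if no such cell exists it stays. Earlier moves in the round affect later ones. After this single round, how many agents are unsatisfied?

Initially unsatisfied (in order): (3,1), (4,1), (4,2), (5,1), (5,2).
  (3,1): no empty cell satisfies it; stays.
  (4,1) → (1,4).
  (4,2) → (4,1).
  (5,1): now satisfied by earlier moves; stays.
  (5,2): now satisfied by earlier moves; stays.
Resulting grid:
R R R R
R R R _
B R R R
B _ R R
B R R R
Unsatisfied now: (3,1).

1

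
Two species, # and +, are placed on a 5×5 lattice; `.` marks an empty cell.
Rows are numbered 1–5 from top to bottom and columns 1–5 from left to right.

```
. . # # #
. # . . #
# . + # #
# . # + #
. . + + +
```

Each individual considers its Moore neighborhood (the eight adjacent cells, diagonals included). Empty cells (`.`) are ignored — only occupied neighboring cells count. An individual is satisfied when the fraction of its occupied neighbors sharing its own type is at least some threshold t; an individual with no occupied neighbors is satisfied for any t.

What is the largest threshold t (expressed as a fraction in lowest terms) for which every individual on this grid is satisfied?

Row 1: (1,3)# 2/2 · (1,4)# 3/3 · (1,5)# 2/2
Row 2: (2,2)# 2/3 · (2,5)# 4/4
Row 3: (3,1)# 2/2 · (3,3)+ 1/4 · (3,4)# 4/6 · (3,5)# 3/4
Row 4: (4,1)# 1/1 · (4,3)# 1/5 · (4,4)+ 4/8 · (4,5)# 2/5
Row 5: (5,3)+ 2/3 · (5,4)+ 3/5 · (5,5)+ 2/3
The smallest same-type fraction is 1/5 at (4,3), which reduces to 1/5. Any threshold above that leaves this individual unsatisfied.

1/5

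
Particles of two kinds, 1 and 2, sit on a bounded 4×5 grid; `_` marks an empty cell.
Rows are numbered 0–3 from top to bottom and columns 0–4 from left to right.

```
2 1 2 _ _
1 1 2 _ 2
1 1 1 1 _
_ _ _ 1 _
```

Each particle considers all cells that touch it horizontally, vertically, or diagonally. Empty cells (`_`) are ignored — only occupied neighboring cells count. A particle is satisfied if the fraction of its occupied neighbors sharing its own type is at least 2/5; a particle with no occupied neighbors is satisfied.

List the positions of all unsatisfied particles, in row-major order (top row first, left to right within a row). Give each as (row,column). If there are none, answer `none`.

(0,0)2 0/3 unhappy
(0,1)1 2/5 ok
(0,2)2 1/3 unhappy
(1,0)1 4/5 ok
(1,1)1 5/8 ok
(1,2)2 1/6 unhappy
(1,4)2 0/1 unhappy
(2,0)1 3/3 ok
(2,1)1 4/5 ok
(2,2)1 4/5 ok
(2,3)1 2/4 ok
(3,3)1 2/2 ok

(0,0), (0,2), (1,2), (1,4)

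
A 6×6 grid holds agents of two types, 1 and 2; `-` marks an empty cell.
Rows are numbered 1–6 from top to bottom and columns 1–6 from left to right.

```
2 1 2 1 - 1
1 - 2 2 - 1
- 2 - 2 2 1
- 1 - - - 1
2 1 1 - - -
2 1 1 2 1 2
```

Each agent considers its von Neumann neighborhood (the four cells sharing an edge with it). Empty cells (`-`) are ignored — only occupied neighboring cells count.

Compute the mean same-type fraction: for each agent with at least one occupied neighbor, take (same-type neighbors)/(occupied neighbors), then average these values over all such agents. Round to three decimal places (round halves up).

0.490

(1,1)2 0/2
(1,2)1 0/2
(1,3)2 1/3
(1,4)1 0/2
(1,6)1 1/1
(2,1)1 0/1
(2,3)2 2/2
(2,4)2 2/3
(2,6)1 2/2
(3,2)2 0/1
(3,4)2 2/2
(3,5)2 1/2
(3,6)1 2/3
(4,2)1 1/2
(4,6)1 1/1
(5,1)2 1/2
(5,2)1 3/4
(5,3)1 2/2
(6,1)2 1/2
(6,2)1 2/3
(6,3)1 2/3
(6,4)2 0/2
(6,5)1 0/2
(6,6)2 0/1
Sum over 24 agents: 0/2 + 0/2 + 1/3 + 0/2 + 1/1 + 0/1 + 2/2 + 2/3 + 2/2 + 0/1 + 2/2 + 1/2 + 2/3 + 1/2 + 1/1 + 1/2 + 3/4 + 2/2 + 1/2 + 2/3 + 2/3 + 0/2 + 0/2 + 0/1 = 47/4; mean = 47/4 ÷ 24 = 47/96 = 0.489583… → 0.490.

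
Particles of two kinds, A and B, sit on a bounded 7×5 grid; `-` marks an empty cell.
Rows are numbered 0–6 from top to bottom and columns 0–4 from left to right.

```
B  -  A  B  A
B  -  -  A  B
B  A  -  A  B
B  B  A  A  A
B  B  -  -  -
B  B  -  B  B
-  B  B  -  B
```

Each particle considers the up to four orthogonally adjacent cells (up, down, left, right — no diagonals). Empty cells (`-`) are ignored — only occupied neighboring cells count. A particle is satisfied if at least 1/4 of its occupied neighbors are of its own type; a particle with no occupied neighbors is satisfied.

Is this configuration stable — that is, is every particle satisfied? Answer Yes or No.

No

Row 0: (0,0)B 1/1 ok · (0,2)A 0/1 unhappy · (0,3)B 0/3 unhappy · (0,4)A 0/2 unhappy
Row 1: (1,0)B 2/2 ok · (1,3)A 1/3 ok · (1,4)B 1/3 ok
Row 2: (2,0)B 2/3 ok · (2,1)A 0/2 unhappy · (2,3)A 2/3 ok · (2,4)B 1/3 ok
Row 3: (3,0)B 3/3 ok · (3,1)B 2/4 ok · (3,2)A 1/2 ok · (3,3)A 3/3 ok · (3,4)A 1/2 ok
Row 4: (4,0)B 3/3 ok · (4,1)B 3/3 ok
Row 5: (5,0)B 2/2 ok · (5,1)B 3/3 ok · (5,3)B 1/1 ok · (5,4)B 2/2 ok
Row 6: (6,1)B 2/2 ok · (6,2)B 1/1 ok · (6,4)B 1/1 ok
For instance (0,2) has only 0/1 same-type neighbors, below 1/4.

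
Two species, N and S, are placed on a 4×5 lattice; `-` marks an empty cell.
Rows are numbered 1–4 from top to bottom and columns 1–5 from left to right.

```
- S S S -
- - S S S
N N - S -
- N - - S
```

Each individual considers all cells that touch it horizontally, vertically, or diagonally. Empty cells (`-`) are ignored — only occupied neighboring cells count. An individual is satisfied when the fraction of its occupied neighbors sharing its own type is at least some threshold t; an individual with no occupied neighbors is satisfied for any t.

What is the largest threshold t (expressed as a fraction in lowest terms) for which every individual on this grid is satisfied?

(1,2)S 2/2
(1,3)S 4/4
(1,4)S 4/4
(2,3)S 5/6
(2,4)S 5/5
(2,5)S 3/3
(3,1)N 2/2
(3,2)N 2/3
(3,4)S 4/4
(4,2)N 2/2
(4,5)S 1/1
The smallest same-type fraction is 2/3 at (3,2), which reduces to 2/3. Any threshold above that leaves this individual unsatisfied.

2/3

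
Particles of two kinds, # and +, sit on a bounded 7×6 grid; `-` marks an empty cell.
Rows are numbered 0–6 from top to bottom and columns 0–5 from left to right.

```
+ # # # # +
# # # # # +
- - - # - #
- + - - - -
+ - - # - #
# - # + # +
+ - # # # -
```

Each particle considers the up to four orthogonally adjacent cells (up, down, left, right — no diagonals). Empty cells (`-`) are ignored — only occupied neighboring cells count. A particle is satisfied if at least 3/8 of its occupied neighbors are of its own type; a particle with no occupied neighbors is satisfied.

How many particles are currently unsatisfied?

11

(0,0)+ 0/2 unhappy
(0,1)# 2/3 ok
(0,2)# 3/3 ok
(0,3)# 3/3 ok
(0,4)# 2/3 ok
(0,5)+ 1/2 ok
(1,0)# 1/2 ok
(1,1)# 3/3 ok
(1,2)# 3/3 ok
(1,3)# 4/4 ok
(1,4)# 2/3 ok
(1,5)+ 1/3 unhappy
(2,3)# 1/1 ok
(2,5)# 0/1 unhappy
(3,1)+ 0/0 ok
(4,0)+ 0/1 unhappy
(4,3)# 0/1 unhappy
(4,5)# 0/1 unhappy
(5,0)# 0/2 unhappy
(5,2)# 1/2 ok
(5,3)+ 0/4 unhappy
(5,4)# 1/3 unhappy
(5,5)+ 0/2 unhappy
(6,0)+ 0/1 unhappy
(6,2)# 2/2 ok
(6,3)# 2/3 ok
(6,4)# 2/2 ok
Unsatisfied: (0,0), (1,5), (2,5), (4,0), (4,3), (4,5), (5,0), (5,3), (5,4), (5,5), (6,0) — 11 in total.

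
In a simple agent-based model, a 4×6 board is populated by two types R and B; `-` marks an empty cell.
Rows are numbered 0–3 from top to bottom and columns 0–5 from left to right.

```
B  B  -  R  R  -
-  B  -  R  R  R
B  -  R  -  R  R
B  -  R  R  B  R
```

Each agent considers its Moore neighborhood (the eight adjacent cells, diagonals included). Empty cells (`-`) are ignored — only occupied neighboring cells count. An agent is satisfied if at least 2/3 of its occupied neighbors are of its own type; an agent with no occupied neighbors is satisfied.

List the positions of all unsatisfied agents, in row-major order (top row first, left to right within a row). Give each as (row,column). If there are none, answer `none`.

(3,4)

Row 0: (0,0)B 2/2 ✓ · (0,1)B 2/2 ✓ · (0,3)R 3/3 ✓ · (0,4)R 4/4 ✓
Row 1: (1,1)B 3/4 ✓ · (1,3)R 5/5 ✓ · (1,4)R 6/6 ✓ · (1,5)R 4/4 ✓
Row 2: (2,0)B 2/2 ✓ · (2,2)R 3/4 ✓ · (2,4)R 6/7 ✓ · (2,5)R 4/5 ✓
Row 3: (3,0)B 1/1 ✓ · (3,2)R 2/2 ✓ · (3,3)R 3/4 ✓ · (3,4)B 0/4 ✗ · (3,5)R 2/3 ✓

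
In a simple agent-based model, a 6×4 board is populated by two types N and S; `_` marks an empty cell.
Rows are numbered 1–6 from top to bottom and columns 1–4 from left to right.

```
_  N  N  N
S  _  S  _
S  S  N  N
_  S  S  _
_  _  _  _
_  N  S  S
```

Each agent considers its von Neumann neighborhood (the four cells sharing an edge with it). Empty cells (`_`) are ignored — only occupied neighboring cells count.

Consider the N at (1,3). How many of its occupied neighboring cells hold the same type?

Occupied neighbors of (1,3): (2,3)=S, (1,2)=N, (1,4)=N.
Same type (N): 2 of 3.

2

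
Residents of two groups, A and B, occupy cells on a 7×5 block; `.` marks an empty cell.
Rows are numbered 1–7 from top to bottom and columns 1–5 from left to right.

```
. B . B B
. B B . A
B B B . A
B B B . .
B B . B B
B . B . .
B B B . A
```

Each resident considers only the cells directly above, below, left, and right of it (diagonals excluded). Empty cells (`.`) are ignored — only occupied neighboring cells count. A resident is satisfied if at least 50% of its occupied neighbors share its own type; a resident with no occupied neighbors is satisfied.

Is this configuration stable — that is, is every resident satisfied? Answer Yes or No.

Row 1: (1,2)B 1/1 satisfied · (1,4)B 1/1 satisfied · (1,5)B 1/2 satisfied
Row 2: (2,2)B 3/3 satisfied · (2,3)B 2/2 satisfied · (2,5)A 1/2 satisfied
Row 3: (3,1)B 2/2 satisfied · (3,2)B 4/4 satisfied · (3,3)B 3/3 satisfied · (3,5)A 1/1 satisfied
Row 4: (4,1)B 3/3 satisfied · (4,2)B 4/4 satisfied · (4,3)B 2/2 satisfied
Row 5: (5,1)B 3/3 satisfied · (5,2)B 2/2 satisfied · (5,4)B 1/1 satisfied · (5,5)B 1/1 satisfied
Row 6: (6,1)B 2/2 satisfied · (6,3)B 1/1 satisfied
Row 7: (7,1)B 2/2 satisfied · (7,2)B 2/2 satisfied · (7,3)B 2/2 satisfied · (7,5)A 0/0 satisfied
All meet the threshold, so the configuration is stable.

Yes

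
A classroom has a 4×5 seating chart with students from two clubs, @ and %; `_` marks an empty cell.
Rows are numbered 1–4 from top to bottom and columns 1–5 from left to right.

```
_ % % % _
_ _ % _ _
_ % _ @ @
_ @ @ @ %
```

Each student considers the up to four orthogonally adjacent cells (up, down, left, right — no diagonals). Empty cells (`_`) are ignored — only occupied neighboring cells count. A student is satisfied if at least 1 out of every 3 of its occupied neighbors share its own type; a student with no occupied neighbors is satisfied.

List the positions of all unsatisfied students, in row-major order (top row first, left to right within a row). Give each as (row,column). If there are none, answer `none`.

(3,2), (4,5)

(1,2)% 1/1 ok
(1,3)% 3/3 ok
(1,4)% 1/1 ok
(2,3)% 1/1 ok
(3,2)% 0/1 unhappy
(3,4)@ 2/2 ok
(3,5)@ 1/2 ok
(4,2)@ 1/2 ok
(4,3)@ 2/2 ok
(4,4)@ 2/3 ok
(4,5)% 0/2 unhappy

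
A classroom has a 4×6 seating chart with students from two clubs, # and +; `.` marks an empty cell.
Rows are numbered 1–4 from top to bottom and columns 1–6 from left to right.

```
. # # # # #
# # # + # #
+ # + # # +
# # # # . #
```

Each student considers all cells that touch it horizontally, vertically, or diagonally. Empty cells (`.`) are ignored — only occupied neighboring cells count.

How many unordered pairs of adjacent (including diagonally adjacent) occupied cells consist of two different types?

Scan each occupied cell's neighbors to the right and below (and the two forward diagonals) so each pair is counted once.
Row 1: #(1,2)–#(1,3)= #(1,2)–#(2,2)= #(1,2)–#(2,3)= #(1,2)–#(2,1)= #(1,3)–#(1,4)= #(1,3)–#(2,3)= #(1,3)–+(2,4)≠ #(1,3)–#(2,2)= #(1,4)–#(1,5)= #(1,4)–+(2,4)≠ #(1,4)–#(2,5)= #(1,4)–#(2,3)= #(1,5)–#(1,6)= #(1,5)–#(2,5)= #(1,5)–#(2,6)= #(1,5)–+(2,4)≠ #(1,6)–#(2,6)= #(1,6)–#(2,5)=  → 3/18 unlike.
Row 2: #(2,1)–#(2,2)= #(2,1)–+(3,1)≠ #(2,1)–#(3,2)= #(2,2)–#(2,3)= #(2,2)–#(3,2)= #(2,2)–+(3,3)≠ #(2,2)–+(3,1)≠ #(2,3)–+(2,4)≠ #(2,3)–+(3,3)≠ #(2,3)–#(3,4)= #(2,3)–#(3,2)= +(2,4)–#(2,5)≠ +(2,4)–#(3,4)≠ +(2,4)–#(3,5)≠ +(2,4)–+(3,3)= #(2,5)–#(2,6)= #(2,5)–#(3,5)= #(2,5)–+(3,6)≠ #(2,5)–#(3,4)= #(2,6)–+(3,6)≠ #(2,6)–#(3,5)=  → 10/21 unlike.
Row 3: +(3,1)–#(3,2)≠ +(3,1)–#(4,1)≠ +(3,1)–#(4,2)≠ #(3,2)–+(3,3)≠ #(3,2)–#(4,2)= #(3,2)–#(4,3)= #(3,2)–#(4,1)= +(3,3)–#(3,4)≠ +(3,3)–#(4,3)≠ +(3,3)–#(4,4)≠ +(3,3)–#(4,2)≠ #(3,4)–#(3,5)= #(3,4)–#(4,4)= #(3,4)–#(4,3)= #(3,5)–+(3,6)≠ #(3,5)–#(4,6)= #(3,5)–#(4,4)= +(3,6)–#(4,6)≠  → 10/18 unlike.
Row 4: #(4,1)–#(4,2)= #(4,2)–#(4,3)= #(4,3)–#(4,4)=  → 0/3 unlike.
Total adjacent occupied pairs: 60; unlike-type pairs: 23.

23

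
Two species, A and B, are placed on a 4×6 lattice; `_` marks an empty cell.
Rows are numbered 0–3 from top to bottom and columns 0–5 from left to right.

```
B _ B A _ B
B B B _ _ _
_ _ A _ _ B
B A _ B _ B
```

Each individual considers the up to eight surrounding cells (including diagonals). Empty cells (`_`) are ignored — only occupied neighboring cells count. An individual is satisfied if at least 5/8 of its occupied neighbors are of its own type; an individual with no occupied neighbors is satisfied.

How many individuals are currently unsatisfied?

6

Row 0: (0,0)B 2/2 satisfied · (0,2)B 2/3 satisfied · (0,3)A 0/2 not · (0,5)B 0/0 satisfied
Row 1: (1,0)B 2/2 satisfied · (1,1)B 4/5 satisfied · (1,2)B 2/4 not
Row 2: (2,2)A 1/4 not · (2,5)B 1/1 satisfied
Row 3: (3,0)B 0/1 not · (3,1)A 1/2 not · (3,3)B 0/1 not · (3,5)B 1/1 satisfied
Unsatisfied: (0,3), (1,2), (2,2), (3,0), (3,1), (3,3) — 6 in total.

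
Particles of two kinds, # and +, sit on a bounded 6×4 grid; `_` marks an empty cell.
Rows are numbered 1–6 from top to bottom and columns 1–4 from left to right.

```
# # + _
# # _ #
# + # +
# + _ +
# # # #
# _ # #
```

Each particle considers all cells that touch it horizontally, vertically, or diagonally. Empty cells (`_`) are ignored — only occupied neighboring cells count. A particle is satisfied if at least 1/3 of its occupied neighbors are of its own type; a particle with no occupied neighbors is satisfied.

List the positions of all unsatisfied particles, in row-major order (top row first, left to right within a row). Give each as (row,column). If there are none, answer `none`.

(1,3), (3,2), (4,2), (4,4)

(1,1)# 3/3 ✓
(1,2)# 3/4 ✓
(1,3)+ 0/3 ✗
(2,1)# 4/5 ✓
(2,2)# 5/7 ✓
(2,4)# 1/3 ✓
(3,1)# 3/5 ✓
(3,2)+ 1/6 ✗
(3,3)# 2/6 ✓
(3,4)+ 1/3 ✓
(4,1)# 3/5 ✓
(4,2)+ 1/7 ✗
(4,4)+ 1/4 ✗
(5,1)# 3/4 ✓
(5,2)# 5/6 ✓
(5,3)# 4/6 ✓
(5,4)# 3/4 ✓
(6,1)# 2/2 ✓
(6,3)# 4/4 ✓
(6,4)# 3/3 ✓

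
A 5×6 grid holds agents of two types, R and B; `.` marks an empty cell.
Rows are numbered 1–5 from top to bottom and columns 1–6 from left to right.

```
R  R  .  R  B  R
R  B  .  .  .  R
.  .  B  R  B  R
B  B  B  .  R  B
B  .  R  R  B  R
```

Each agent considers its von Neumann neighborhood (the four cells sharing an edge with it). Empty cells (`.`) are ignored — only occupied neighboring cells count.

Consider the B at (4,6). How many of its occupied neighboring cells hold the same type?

Occupied neighbors of (4,6): (3,6)=R, (5,6)=R, (4,5)=R.
Same type (B): 0 of 3.

0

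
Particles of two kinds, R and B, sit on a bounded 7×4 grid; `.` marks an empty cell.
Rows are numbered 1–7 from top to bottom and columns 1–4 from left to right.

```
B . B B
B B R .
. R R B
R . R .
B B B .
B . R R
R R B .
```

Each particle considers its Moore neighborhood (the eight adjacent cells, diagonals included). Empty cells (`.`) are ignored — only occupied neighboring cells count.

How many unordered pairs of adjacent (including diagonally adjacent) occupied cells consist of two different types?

21

Scan each occupied cell's neighbors to the right and below (and the two forward diagonals) so each pair is counted once.
Row 1: B(1,1)–B(2,1)= B(1,1)–B(2,2)= B(1,3)–B(1,4)= B(1,3)–R(2,3)≠ B(1,3)–B(2,2)= B(1,4)–R(2,3)≠  → 2/6 unlike.
Row 2: B(2,1)–B(2,2)= B(2,1)–R(3,2)≠ B(2,2)–R(2,3)≠ B(2,2)–R(3,2)≠ B(2,2)–R(3,3)≠ R(2,3)–R(3,3)= R(2,3)–B(3,4)≠ R(2,3)–R(3,2)=  → 5/8 unlike.
Row 3: R(3,2)–R(3,3)= R(3,2)–R(4,3)= R(3,2)–R(4,1)= R(3,3)–B(3,4)≠ R(3,3)–R(4,3)= B(3,4)–R(4,3)≠  → 2/6 unlike.
Row 4: R(4,1)–B(5,1)≠ R(4,1)–B(5,2)≠ R(4,3)–B(5,3)≠ R(4,3)–B(5,2)≠  → 4/4 unlike.
Row 5: B(5,1)–B(5,2)= B(5,1)–B(6,1)= B(5,2)–B(5,3)= B(5,2)–R(6,3)≠ B(5,2)–B(6,1)= B(5,3)–R(6,3)≠ B(5,3)–R(6,4)≠  → 3/7 unlike.
Row 6: B(6,1)–R(7,1)≠ B(6,1)–R(7,2)≠ R(6,3)–R(6,4)= R(6,3)–B(7,3)≠ R(6,3)–R(7,2)= R(6,4)–B(7,3)≠  → 4/6 unlike.
Row 7: R(7,1)–R(7,2)= R(7,2)–B(7,3)≠  → 1/2 unlike.
Total adjacent occupied pairs: 39; unlike-type pairs: 21.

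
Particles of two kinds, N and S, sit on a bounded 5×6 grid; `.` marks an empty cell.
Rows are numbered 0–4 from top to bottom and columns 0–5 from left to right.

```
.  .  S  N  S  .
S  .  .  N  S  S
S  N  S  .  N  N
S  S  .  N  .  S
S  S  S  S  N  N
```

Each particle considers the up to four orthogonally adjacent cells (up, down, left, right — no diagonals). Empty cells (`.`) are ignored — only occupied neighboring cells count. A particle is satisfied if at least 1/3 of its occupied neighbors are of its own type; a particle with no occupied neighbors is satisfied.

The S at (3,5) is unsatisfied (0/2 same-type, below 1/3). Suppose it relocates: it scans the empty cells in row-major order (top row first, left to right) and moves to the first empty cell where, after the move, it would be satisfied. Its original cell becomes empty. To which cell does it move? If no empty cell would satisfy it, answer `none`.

Vacating (3,5). Empty cells in order:
  (0,0): 1/1 same-type → satisfied — stop here.

(0,0)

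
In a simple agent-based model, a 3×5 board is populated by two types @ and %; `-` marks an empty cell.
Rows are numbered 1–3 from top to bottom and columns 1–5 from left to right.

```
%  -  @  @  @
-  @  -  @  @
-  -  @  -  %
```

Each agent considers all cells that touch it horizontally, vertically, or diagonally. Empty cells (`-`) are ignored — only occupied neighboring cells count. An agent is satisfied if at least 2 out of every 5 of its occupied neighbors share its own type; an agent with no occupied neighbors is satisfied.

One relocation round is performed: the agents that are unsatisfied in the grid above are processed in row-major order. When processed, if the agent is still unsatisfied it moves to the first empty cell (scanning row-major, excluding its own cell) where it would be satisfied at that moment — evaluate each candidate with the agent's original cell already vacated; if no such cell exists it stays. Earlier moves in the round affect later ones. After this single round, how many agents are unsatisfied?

Initially unsatisfied (in order): (1,1), (3,5).
  (1,1): no empty cell satisfies it; stays.
  (3,5) → (2,1).
Resulting grid:
% - @ @ @
% @ - @ @
- - @ - -
All satisfied now.

0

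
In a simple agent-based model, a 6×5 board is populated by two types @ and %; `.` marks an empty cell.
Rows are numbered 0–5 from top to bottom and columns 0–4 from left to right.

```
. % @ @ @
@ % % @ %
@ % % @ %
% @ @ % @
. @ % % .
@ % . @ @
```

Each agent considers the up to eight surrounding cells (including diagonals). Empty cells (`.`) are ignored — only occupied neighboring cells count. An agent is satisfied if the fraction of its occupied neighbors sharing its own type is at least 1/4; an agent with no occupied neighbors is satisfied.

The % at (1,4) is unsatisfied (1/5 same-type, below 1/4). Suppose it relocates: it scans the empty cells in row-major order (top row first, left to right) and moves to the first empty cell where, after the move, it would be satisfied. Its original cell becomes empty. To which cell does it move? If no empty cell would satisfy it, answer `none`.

(0,0)

Vacating (1,4). Empty cells in order:
  (0,0): 2/3 same-type → satisfied — stop here.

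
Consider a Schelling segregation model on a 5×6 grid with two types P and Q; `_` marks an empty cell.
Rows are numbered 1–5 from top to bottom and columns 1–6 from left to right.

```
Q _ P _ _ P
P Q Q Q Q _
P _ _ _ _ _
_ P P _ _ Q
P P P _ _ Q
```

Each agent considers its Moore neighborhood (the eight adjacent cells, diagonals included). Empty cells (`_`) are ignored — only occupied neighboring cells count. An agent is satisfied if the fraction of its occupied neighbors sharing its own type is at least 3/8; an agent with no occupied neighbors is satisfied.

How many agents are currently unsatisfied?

Row 1: (1,1)Q 1/2 ✓ · (1,3)P 0/3 ✗ · (1,6)P 0/1 ✗
Row 2: (2,1)P 1/3 ✗ · (2,2)Q 2/5 ✓ · (2,3)Q 2/3 ✓ · (2,4)Q 2/3 ✓ · (2,5)Q 1/2 ✓
Row 3: (3,1)P 2/3 ✓
Row 4: (4,2)P 5/5 ✓ · (4,3)P 3/3 ✓ · (4,6)Q 1/1 ✓
Row 5: (5,1)P 2/2 ✓ · (5,2)P 4/4 ✓ · (5,3)P 3/3 ✓ · (5,6)Q 1/1 ✓
Unsatisfied: (1,3), (1,6), (2,1) — 3 in total.

3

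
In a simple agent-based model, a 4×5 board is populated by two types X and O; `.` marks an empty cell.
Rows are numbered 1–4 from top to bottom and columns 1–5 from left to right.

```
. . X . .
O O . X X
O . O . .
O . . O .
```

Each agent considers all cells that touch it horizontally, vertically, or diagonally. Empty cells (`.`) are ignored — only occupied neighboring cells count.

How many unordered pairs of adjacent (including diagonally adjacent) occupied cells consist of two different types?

2

Scan each occupied cell's neighbors to the right and below (and the two forward diagonals) so each pair is counted once.
Row 1: X(1,3)–X(2,4)= X(1,3)–O(2,2)≠  → 1/2 unlike.
Row 2: O(2,1)–O(2,2)= O(2,1)–O(3,1)= O(2,2)–O(3,3)= O(2,2)–O(3,1)= X(2,4)–X(2,5)= X(2,4)–O(3,3)≠  → 1/6 unlike.
Row 3: O(3,1)–O(4,1)= O(3,3)–O(4,4)=  → 0/2 unlike.
Total adjacent occupied pairs: 10; unlike-type pairs: 2.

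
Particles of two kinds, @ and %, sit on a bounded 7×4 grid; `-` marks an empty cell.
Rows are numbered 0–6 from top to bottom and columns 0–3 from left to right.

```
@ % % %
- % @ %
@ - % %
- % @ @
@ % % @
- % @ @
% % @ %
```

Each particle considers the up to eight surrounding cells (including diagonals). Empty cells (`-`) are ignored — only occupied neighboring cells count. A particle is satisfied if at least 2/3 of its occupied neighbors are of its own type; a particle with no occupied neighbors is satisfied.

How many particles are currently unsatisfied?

(0,0)@ 0/2 ✗
(0,1)% 2/4 ✗
(0,2)% 4/5 ✓
(0,3)% 2/3 ✓
(1,1)% 3/6 ✗
(1,2)@ 0/7 ✗
(1,3)% 4/5 ✓
(2,0)@ 0/2 ✗
(2,2)% 4/7 ✗
(2,3)% 2/5 ✗
(3,1)% 3/6 ✗
(3,2)@ 2/7 ✗
(3,3)@ 2/5 ✗
(4,0)@ 0/3 ✗
(4,1)% 3/6 ✗
(4,2)% 3/8 ✗
(4,3)@ 4/5 ✓
(5,1)% 4/7 ✗
(5,2)@ 3/8 ✗
(5,3)@ 3/5 ✗
(6,0)% 2/2 ✓
(6,1)% 2/4 ✗
(6,2)@ 2/5 ✗
(6,3)% 0/3 ✗
Unsatisfied: (0,0), (0,1), (1,1), (1,2), (2,0), (2,2), (2,3), (3,1), (3,2), (3,3), (4,0), (4,1), (4,2), (5,1), (5,2), (5,3), (6,1), (6,2), (6,3) — 19 in total.

19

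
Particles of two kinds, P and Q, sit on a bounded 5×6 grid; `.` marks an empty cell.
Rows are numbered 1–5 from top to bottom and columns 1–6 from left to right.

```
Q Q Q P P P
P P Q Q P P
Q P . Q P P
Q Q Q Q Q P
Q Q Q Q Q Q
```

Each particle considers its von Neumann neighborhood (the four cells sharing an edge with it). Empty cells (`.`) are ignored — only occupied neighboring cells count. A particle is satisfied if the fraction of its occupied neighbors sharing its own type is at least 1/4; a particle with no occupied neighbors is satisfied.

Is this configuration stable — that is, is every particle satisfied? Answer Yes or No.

Yes

(1,1)Q 1/2 ✓
(1,2)Q 2/3 ✓
(1,3)Q 2/3 ✓
(1,4)P 1/3 ✓
(1,5)P 3/3 ✓
(1,6)P 2/2 ✓
(2,1)P 1/3 ✓
(2,2)P 2/4 ✓
(2,3)Q 2/3 ✓
(2,4)Q 2/4 ✓
(2,5)P 3/4 ✓
(2,6)P 3/3 ✓
(3,1)Q 1/3 ✓
(3,2)P 1/3 ✓
(3,4)Q 2/3 ✓
(3,5)P 2/4 ✓
(3,6)P 3/3 ✓
(4,1)Q 3/3 ✓
(4,2)Q 3/4 ✓
(4,3)Q 3/3 ✓
(4,4)Q 4/4 ✓
(4,5)Q 2/4 ✓
(4,6)P 1/3 ✓
(5,1)Q 2/2 ✓
(5,2)Q 3/3 ✓
(5,3)Q 3/3 ✓
(5,4)Q 3/3 ✓
(5,5)Q 3/3 ✓
(5,6)Q 1/2 ✓
All meet the threshold, so the configuration is stable.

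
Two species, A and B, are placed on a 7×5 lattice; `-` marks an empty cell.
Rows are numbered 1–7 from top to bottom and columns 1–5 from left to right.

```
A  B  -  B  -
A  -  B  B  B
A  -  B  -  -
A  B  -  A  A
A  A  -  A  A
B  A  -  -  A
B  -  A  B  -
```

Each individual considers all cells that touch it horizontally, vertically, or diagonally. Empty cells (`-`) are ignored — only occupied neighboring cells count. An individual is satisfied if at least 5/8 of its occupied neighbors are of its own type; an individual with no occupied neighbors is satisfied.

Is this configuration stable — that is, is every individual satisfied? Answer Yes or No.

(1,1)A 1/2 ✗
(1,2)B 1/3 ✗
(1,4)B 3/3 ✓
(2,1)A 2/3 ✓
(2,3)B 4/4 ✓
(2,4)B 4/4 ✓
(2,5)B 2/2 ✓
(3,1)A 2/3 ✓
(3,3)B 3/4 ✓
(4,1)A 3/4 ✓
(4,2)B 1/5 ✗
(4,4)A 3/4 ✓
(4,5)A 3/3 ✓
(5,1)A 3/5 ✗
(5,2)A 3/5 ✗
(5,4)A 4/4 ✓
(5,5)A 4/4 ✓
(6,1)B 1/4 ✗
(6,2)A 3/5 ✗
(6,5)A 2/3 ✓
(7,1)B 1/2 ✗
(7,3)A 1/2 ✗
(7,4)B 0/2 ✗
For instance (1,1) has only 1/2 same-type neighbors, below 5/8.

No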